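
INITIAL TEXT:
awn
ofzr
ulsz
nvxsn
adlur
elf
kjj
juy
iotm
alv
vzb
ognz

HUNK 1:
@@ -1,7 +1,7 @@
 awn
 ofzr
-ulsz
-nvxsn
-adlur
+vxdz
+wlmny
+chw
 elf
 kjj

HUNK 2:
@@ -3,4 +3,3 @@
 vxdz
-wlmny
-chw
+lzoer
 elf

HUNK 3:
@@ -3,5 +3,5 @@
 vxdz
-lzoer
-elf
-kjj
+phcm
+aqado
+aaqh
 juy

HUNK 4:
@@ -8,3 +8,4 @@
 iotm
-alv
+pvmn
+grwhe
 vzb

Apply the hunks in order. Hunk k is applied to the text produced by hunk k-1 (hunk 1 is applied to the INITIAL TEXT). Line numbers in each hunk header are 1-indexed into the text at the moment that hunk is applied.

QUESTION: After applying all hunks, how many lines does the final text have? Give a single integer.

Answer: 12

Derivation:
Hunk 1: at line 1 remove [ulsz,nvxsn,adlur] add [vxdz,wlmny,chw] -> 12 lines: awn ofzr vxdz wlmny chw elf kjj juy iotm alv vzb ognz
Hunk 2: at line 3 remove [wlmny,chw] add [lzoer] -> 11 lines: awn ofzr vxdz lzoer elf kjj juy iotm alv vzb ognz
Hunk 3: at line 3 remove [lzoer,elf,kjj] add [phcm,aqado,aaqh] -> 11 lines: awn ofzr vxdz phcm aqado aaqh juy iotm alv vzb ognz
Hunk 4: at line 8 remove [alv] add [pvmn,grwhe] -> 12 lines: awn ofzr vxdz phcm aqado aaqh juy iotm pvmn grwhe vzb ognz
Final line count: 12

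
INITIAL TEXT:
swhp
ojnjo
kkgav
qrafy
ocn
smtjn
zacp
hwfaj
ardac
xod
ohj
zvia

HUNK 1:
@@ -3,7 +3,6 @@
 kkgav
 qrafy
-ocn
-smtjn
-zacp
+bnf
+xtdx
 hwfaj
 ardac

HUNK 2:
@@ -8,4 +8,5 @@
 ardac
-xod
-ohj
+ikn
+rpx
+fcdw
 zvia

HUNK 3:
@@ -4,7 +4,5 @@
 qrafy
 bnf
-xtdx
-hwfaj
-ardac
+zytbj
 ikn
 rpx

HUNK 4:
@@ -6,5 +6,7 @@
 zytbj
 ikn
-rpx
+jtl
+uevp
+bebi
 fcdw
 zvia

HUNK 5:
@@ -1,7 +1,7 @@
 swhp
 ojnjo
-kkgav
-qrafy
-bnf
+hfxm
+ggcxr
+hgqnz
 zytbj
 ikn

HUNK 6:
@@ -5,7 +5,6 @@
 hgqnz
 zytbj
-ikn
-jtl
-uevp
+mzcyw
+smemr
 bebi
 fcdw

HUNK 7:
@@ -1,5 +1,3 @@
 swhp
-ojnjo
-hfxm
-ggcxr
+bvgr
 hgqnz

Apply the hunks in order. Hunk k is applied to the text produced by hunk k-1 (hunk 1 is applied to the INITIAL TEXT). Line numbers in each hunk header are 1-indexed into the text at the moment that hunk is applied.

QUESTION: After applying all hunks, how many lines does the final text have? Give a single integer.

Hunk 1: at line 3 remove [ocn,smtjn,zacp] add [bnf,xtdx] -> 11 lines: swhp ojnjo kkgav qrafy bnf xtdx hwfaj ardac xod ohj zvia
Hunk 2: at line 8 remove [xod,ohj] add [ikn,rpx,fcdw] -> 12 lines: swhp ojnjo kkgav qrafy bnf xtdx hwfaj ardac ikn rpx fcdw zvia
Hunk 3: at line 4 remove [xtdx,hwfaj,ardac] add [zytbj] -> 10 lines: swhp ojnjo kkgav qrafy bnf zytbj ikn rpx fcdw zvia
Hunk 4: at line 6 remove [rpx] add [jtl,uevp,bebi] -> 12 lines: swhp ojnjo kkgav qrafy bnf zytbj ikn jtl uevp bebi fcdw zvia
Hunk 5: at line 1 remove [kkgav,qrafy,bnf] add [hfxm,ggcxr,hgqnz] -> 12 lines: swhp ojnjo hfxm ggcxr hgqnz zytbj ikn jtl uevp bebi fcdw zvia
Hunk 6: at line 5 remove [ikn,jtl,uevp] add [mzcyw,smemr] -> 11 lines: swhp ojnjo hfxm ggcxr hgqnz zytbj mzcyw smemr bebi fcdw zvia
Hunk 7: at line 1 remove [ojnjo,hfxm,ggcxr] add [bvgr] -> 9 lines: swhp bvgr hgqnz zytbj mzcyw smemr bebi fcdw zvia
Final line count: 9

Answer: 9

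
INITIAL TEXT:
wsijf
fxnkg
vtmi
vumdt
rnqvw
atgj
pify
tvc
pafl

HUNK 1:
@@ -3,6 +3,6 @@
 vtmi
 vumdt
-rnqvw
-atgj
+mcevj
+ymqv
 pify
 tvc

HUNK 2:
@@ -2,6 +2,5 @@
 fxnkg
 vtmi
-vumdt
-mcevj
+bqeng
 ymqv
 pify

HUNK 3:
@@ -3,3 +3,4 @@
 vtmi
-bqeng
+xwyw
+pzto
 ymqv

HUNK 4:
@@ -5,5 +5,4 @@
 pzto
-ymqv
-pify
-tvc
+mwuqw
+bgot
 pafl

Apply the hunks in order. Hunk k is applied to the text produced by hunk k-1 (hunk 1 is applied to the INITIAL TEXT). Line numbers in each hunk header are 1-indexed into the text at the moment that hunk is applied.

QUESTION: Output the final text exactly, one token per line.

Answer: wsijf
fxnkg
vtmi
xwyw
pzto
mwuqw
bgot
pafl

Derivation:
Hunk 1: at line 3 remove [rnqvw,atgj] add [mcevj,ymqv] -> 9 lines: wsijf fxnkg vtmi vumdt mcevj ymqv pify tvc pafl
Hunk 2: at line 2 remove [vumdt,mcevj] add [bqeng] -> 8 lines: wsijf fxnkg vtmi bqeng ymqv pify tvc pafl
Hunk 3: at line 3 remove [bqeng] add [xwyw,pzto] -> 9 lines: wsijf fxnkg vtmi xwyw pzto ymqv pify tvc pafl
Hunk 4: at line 5 remove [ymqv,pify,tvc] add [mwuqw,bgot] -> 8 lines: wsijf fxnkg vtmi xwyw pzto mwuqw bgot pafl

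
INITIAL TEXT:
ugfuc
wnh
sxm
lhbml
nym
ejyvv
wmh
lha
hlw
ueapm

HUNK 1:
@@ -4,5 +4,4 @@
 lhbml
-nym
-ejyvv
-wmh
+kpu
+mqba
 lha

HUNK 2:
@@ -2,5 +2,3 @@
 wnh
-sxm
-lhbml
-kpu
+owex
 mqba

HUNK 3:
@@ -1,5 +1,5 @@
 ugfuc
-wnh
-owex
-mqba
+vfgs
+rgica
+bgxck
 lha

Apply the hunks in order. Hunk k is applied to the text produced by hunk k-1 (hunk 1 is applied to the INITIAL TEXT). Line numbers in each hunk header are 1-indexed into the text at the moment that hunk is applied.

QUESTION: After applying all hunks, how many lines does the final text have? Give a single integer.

Hunk 1: at line 4 remove [nym,ejyvv,wmh] add [kpu,mqba] -> 9 lines: ugfuc wnh sxm lhbml kpu mqba lha hlw ueapm
Hunk 2: at line 2 remove [sxm,lhbml,kpu] add [owex] -> 7 lines: ugfuc wnh owex mqba lha hlw ueapm
Hunk 3: at line 1 remove [wnh,owex,mqba] add [vfgs,rgica,bgxck] -> 7 lines: ugfuc vfgs rgica bgxck lha hlw ueapm
Final line count: 7

Answer: 7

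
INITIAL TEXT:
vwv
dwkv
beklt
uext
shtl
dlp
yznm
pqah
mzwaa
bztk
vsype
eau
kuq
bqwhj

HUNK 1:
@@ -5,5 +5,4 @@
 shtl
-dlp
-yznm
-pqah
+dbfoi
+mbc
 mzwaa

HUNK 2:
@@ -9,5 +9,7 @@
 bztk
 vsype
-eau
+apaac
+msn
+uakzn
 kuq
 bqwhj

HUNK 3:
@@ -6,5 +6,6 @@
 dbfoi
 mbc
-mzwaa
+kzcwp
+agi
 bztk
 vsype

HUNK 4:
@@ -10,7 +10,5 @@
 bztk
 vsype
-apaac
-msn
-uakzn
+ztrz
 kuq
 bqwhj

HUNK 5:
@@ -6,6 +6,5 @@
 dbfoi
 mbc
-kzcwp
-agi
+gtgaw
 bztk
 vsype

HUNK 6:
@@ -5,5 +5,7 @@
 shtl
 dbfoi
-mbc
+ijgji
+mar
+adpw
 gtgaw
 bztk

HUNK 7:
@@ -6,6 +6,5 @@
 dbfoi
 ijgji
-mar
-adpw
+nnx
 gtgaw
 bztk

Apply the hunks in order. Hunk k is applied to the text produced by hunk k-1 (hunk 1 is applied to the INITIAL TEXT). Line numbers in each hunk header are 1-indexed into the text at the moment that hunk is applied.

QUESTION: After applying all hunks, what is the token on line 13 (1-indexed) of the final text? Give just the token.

Hunk 1: at line 5 remove [dlp,yznm,pqah] add [dbfoi,mbc] -> 13 lines: vwv dwkv beklt uext shtl dbfoi mbc mzwaa bztk vsype eau kuq bqwhj
Hunk 2: at line 9 remove [eau] add [apaac,msn,uakzn] -> 15 lines: vwv dwkv beklt uext shtl dbfoi mbc mzwaa bztk vsype apaac msn uakzn kuq bqwhj
Hunk 3: at line 6 remove [mzwaa] add [kzcwp,agi] -> 16 lines: vwv dwkv beklt uext shtl dbfoi mbc kzcwp agi bztk vsype apaac msn uakzn kuq bqwhj
Hunk 4: at line 10 remove [apaac,msn,uakzn] add [ztrz] -> 14 lines: vwv dwkv beklt uext shtl dbfoi mbc kzcwp agi bztk vsype ztrz kuq bqwhj
Hunk 5: at line 6 remove [kzcwp,agi] add [gtgaw] -> 13 lines: vwv dwkv beklt uext shtl dbfoi mbc gtgaw bztk vsype ztrz kuq bqwhj
Hunk 6: at line 5 remove [mbc] add [ijgji,mar,adpw] -> 15 lines: vwv dwkv beklt uext shtl dbfoi ijgji mar adpw gtgaw bztk vsype ztrz kuq bqwhj
Hunk 7: at line 6 remove [mar,adpw] add [nnx] -> 14 lines: vwv dwkv beklt uext shtl dbfoi ijgji nnx gtgaw bztk vsype ztrz kuq bqwhj
Final line 13: kuq

Answer: kuq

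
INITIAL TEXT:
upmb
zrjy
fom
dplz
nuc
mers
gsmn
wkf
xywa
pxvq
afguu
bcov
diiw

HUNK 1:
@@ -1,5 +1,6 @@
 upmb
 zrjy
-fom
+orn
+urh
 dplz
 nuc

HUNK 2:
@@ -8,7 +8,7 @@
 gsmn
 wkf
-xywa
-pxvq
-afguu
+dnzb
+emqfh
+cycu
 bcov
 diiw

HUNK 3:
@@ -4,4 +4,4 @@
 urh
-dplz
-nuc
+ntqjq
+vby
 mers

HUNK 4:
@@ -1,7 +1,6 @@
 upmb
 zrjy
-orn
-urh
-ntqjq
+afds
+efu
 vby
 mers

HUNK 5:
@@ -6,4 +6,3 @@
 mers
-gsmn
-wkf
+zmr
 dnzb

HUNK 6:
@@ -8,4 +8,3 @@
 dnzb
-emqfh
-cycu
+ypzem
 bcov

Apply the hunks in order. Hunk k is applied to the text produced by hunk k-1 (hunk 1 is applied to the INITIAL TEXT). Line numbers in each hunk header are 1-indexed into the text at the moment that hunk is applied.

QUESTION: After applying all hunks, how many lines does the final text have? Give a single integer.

Answer: 11

Derivation:
Hunk 1: at line 1 remove [fom] add [orn,urh] -> 14 lines: upmb zrjy orn urh dplz nuc mers gsmn wkf xywa pxvq afguu bcov diiw
Hunk 2: at line 8 remove [xywa,pxvq,afguu] add [dnzb,emqfh,cycu] -> 14 lines: upmb zrjy orn urh dplz nuc mers gsmn wkf dnzb emqfh cycu bcov diiw
Hunk 3: at line 4 remove [dplz,nuc] add [ntqjq,vby] -> 14 lines: upmb zrjy orn urh ntqjq vby mers gsmn wkf dnzb emqfh cycu bcov diiw
Hunk 4: at line 1 remove [orn,urh,ntqjq] add [afds,efu] -> 13 lines: upmb zrjy afds efu vby mers gsmn wkf dnzb emqfh cycu bcov diiw
Hunk 5: at line 6 remove [gsmn,wkf] add [zmr] -> 12 lines: upmb zrjy afds efu vby mers zmr dnzb emqfh cycu bcov diiw
Hunk 6: at line 8 remove [emqfh,cycu] add [ypzem] -> 11 lines: upmb zrjy afds efu vby mers zmr dnzb ypzem bcov diiw
Final line count: 11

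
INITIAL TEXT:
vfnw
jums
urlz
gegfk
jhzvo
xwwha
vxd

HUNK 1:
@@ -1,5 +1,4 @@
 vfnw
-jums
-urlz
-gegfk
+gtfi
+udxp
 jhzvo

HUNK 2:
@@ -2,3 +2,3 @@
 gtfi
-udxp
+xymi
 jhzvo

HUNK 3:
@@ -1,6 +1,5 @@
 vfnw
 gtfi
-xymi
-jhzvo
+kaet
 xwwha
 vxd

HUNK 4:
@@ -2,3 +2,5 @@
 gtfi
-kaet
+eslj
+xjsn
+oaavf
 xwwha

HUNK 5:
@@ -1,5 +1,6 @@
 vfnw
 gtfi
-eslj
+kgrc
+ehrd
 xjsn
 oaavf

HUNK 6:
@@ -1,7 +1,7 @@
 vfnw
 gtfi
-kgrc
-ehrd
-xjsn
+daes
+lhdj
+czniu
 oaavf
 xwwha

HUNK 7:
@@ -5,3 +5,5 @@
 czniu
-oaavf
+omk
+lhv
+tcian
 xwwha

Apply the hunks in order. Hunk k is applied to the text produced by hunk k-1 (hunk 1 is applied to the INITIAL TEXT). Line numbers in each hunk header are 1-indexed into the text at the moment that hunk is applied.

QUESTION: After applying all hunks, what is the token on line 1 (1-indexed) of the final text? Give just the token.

Answer: vfnw

Derivation:
Hunk 1: at line 1 remove [jums,urlz,gegfk] add [gtfi,udxp] -> 6 lines: vfnw gtfi udxp jhzvo xwwha vxd
Hunk 2: at line 2 remove [udxp] add [xymi] -> 6 lines: vfnw gtfi xymi jhzvo xwwha vxd
Hunk 3: at line 1 remove [xymi,jhzvo] add [kaet] -> 5 lines: vfnw gtfi kaet xwwha vxd
Hunk 4: at line 2 remove [kaet] add [eslj,xjsn,oaavf] -> 7 lines: vfnw gtfi eslj xjsn oaavf xwwha vxd
Hunk 5: at line 1 remove [eslj] add [kgrc,ehrd] -> 8 lines: vfnw gtfi kgrc ehrd xjsn oaavf xwwha vxd
Hunk 6: at line 1 remove [kgrc,ehrd,xjsn] add [daes,lhdj,czniu] -> 8 lines: vfnw gtfi daes lhdj czniu oaavf xwwha vxd
Hunk 7: at line 5 remove [oaavf] add [omk,lhv,tcian] -> 10 lines: vfnw gtfi daes lhdj czniu omk lhv tcian xwwha vxd
Final line 1: vfnw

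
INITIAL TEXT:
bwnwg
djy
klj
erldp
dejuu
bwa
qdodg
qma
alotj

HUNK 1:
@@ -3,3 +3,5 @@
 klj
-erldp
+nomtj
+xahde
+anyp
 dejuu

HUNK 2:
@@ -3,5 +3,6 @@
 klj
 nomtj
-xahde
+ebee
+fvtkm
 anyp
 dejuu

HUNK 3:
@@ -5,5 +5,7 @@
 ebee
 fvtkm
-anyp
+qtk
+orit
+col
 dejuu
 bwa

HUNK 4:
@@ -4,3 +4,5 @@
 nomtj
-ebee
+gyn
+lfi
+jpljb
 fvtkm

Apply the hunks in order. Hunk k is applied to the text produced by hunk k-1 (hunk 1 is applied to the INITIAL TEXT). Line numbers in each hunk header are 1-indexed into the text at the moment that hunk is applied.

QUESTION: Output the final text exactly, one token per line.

Hunk 1: at line 3 remove [erldp] add [nomtj,xahde,anyp] -> 11 lines: bwnwg djy klj nomtj xahde anyp dejuu bwa qdodg qma alotj
Hunk 2: at line 3 remove [xahde] add [ebee,fvtkm] -> 12 lines: bwnwg djy klj nomtj ebee fvtkm anyp dejuu bwa qdodg qma alotj
Hunk 3: at line 5 remove [anyp] add [qtk,orit,col] -> 14 lines: bwnwg djy klj nomtj ebee fvtkm qtk orit col dejuu bwa qdodg qma alotj
Hunk 4: at line 4 remove [ebee] add [gyn,lfi,jpljb] -> 16 lines: bwnwg djy klj nomtj gyn lfi jpljb fvtkm qtk orit col dejuu bwa qdodg qma alotj

Answer: bwnwg
djy
klj
nomtj
gyn
lfi
jpljb
fvtkm
qtk
orit
col
dejuu
bwa
qdodg
qma
alotj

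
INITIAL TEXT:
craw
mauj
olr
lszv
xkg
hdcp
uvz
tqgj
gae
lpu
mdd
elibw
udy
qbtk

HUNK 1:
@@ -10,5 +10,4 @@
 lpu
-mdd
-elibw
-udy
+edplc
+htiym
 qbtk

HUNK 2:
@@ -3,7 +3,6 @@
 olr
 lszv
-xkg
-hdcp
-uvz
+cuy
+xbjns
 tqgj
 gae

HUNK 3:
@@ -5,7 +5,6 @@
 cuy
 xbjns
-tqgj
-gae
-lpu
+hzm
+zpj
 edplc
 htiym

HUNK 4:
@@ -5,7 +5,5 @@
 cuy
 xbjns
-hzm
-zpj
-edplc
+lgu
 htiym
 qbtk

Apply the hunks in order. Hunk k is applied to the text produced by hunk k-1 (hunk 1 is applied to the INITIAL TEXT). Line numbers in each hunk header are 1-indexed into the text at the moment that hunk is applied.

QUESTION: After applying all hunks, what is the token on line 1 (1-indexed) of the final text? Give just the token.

Answer: craw

Derivation:
Hunk 1: at line 10 remove [mdd,elibw,udy] add [edplc,htiym] -> 13 lines: craw mauj olr lszv xkg hdcp uvz tqgj gae lpu edplc htiym qbtk
Hunk 2: at line 3 remove [xkg,hdcp,uvz] add [cuy,xbjns] -> 12 lines: craw mauj olr lszv cuy xbjns tqgj gae lpu edplc htiym qbtk
Hunk 3: at line 5 remove [tqgj,gae,lpu] add [hzm,zpj] -> 11 lines: craw mauj olr lszv cuy xbjns hzm zpj edplc htiym qbtk
Hunk 4: at line 5 remove [hzm,zpj,edplc] add [lgu] -> 9 lines: craw mauj olr lszv cuy xbjns lgu htiym qbtk
Final line 1: craw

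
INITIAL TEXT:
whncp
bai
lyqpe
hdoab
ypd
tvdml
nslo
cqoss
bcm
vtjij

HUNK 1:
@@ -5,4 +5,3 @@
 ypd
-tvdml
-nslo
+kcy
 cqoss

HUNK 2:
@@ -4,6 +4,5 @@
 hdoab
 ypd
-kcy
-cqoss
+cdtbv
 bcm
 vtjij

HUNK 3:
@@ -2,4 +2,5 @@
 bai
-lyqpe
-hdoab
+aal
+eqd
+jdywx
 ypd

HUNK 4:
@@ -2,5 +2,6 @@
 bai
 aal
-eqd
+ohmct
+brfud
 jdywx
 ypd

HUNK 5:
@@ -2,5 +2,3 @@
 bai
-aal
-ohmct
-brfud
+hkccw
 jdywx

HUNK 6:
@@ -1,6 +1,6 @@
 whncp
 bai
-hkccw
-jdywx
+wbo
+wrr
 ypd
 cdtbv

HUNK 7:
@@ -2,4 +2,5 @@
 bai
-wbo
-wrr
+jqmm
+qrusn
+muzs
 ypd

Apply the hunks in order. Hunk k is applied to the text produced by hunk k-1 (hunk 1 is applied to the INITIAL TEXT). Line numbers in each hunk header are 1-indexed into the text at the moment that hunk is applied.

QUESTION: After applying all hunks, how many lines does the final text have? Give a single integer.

Hunk 1: at line 5 remove [tvdml,nslo] add [kcy] -> 9 lines: whncp bai lyqpe hdoab ypd kcy cqoss bcm vtjij
Hunk 2: at line 4 remove [kcy,cqoss] add [cdtbv] -> 8 lines: whncp bai lyqpe hdoab ypd cdtbv bcm vtjij
Hunk 3: at line 2 remove [lyqpe,hdoab] add [aal,eqd,jdywx] -> 9 lines: whncp bai aal eqd jdywx ypd cdtbv bcm vtjij
Hunk 4: at line 2 remove [eqd] add [ohmct,brfud] -> 10 lines: whncp bai aal ohmct brfud jdywx ypd cdtbv bcm vtjij
Hunk 5: at line 2 remove [aal,ohmct,brfud] add [hkccw] -> 8 lines: whncp bai hkccw jdywx ypd cdtbv bcm vtjij
Hunk 6: at line 1 remove [hkccw,jdywx] add [wbo,wrr] -> 8 lines: whncp bai wbo wrr ypd cdtbv bcm vtjij
Hunk 7: at line 2 remove [wbo,wrr] add [jqmm,qrusn,muzs] -> 9 lines: whncp bai jqmm qrusn muzs ypd cdtbv bcm vtjij
Final line count: 9

Answer: 9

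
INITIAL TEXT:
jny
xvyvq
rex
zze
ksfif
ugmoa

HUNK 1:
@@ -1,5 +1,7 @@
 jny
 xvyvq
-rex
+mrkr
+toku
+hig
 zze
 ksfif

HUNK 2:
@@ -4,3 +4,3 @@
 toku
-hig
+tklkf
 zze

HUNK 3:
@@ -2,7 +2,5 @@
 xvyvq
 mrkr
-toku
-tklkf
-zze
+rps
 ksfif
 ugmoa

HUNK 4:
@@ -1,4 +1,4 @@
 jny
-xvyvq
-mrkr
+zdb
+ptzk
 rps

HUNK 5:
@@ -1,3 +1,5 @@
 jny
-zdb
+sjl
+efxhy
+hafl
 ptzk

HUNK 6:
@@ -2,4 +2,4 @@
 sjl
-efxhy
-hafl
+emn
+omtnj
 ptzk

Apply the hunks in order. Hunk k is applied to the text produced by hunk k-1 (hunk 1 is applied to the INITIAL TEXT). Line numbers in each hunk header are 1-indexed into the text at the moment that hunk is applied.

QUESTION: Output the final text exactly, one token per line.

Answer: jny
sjl
emn
omtnj
ptzk
rps
ksfif
ugmoa

Derivation:
Hunk 1: at line 1 remove [rex] add [mrkr,toku,hig] -> 8 lines: jny xvyvq mrkr toku hig zze ksfif ugmoa
Hunk 2: at line 4 remove [hig] add [tklkf] -> 8 lines: jny xvyvq mrkr toku tklkf zze ksfif ugmoa
Hunk 3: at line 2 remove [toku,tklkf,zze] add [rps] -> 6 lines: jny xvyvq mrkr rps ksfif ugmoa
Hunk 4: at line 1 remove [xvyvq,mrkr] add [zdb,ptzk] -> 6 lines: jny zdb ptzk rps ksfif ugmoa
Hunk 5: at line 1 remove [zdb] add [sjl,efxhy,hafl] -> 8 lines: jny sjl efxhy hafl ptzk rps ksfif ugmoa
Hunk 6: at line 2 remove [efxhy,hafl] add [emn,omtnj] -> 8 lines: jny sjl emn omtnj ptzk rps ksfif ugmoa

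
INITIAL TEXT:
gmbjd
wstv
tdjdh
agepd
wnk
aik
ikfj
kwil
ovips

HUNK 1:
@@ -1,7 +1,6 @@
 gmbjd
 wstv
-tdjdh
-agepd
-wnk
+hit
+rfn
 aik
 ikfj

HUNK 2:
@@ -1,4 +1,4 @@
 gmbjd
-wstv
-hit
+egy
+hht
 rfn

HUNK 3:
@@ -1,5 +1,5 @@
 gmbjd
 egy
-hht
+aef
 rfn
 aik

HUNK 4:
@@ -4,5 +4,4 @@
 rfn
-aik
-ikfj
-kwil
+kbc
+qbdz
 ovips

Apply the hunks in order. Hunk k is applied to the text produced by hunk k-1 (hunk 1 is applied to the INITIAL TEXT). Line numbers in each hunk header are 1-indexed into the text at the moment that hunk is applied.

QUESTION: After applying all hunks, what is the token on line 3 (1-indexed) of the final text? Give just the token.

Hunk 1: at line 1 remove [tdjdh,agepd,wnk] add [hit,rfn] -> 8 lines: gmbjd wstv hit rfn aik ikfj kwil ovips
Hunk 2: at line 1 remove [wstv,hit] add [egy,hht] -> 8 lines: gmbjd egy hht rfn aik ikfj kwil ovips
Hunk 3: at line 1 remove [hht] add [aef] -> 8 lines: gmbjd egy aef rfn aik ikfj kwil ovips
Hunk 4: at line 4 remove [aik,ikfj,kwil] add [kbc,qbdz] -> 7 lines: gmbjd egy aef rfn kbc qbdz ovips
Final line 3: aef

Answer: aef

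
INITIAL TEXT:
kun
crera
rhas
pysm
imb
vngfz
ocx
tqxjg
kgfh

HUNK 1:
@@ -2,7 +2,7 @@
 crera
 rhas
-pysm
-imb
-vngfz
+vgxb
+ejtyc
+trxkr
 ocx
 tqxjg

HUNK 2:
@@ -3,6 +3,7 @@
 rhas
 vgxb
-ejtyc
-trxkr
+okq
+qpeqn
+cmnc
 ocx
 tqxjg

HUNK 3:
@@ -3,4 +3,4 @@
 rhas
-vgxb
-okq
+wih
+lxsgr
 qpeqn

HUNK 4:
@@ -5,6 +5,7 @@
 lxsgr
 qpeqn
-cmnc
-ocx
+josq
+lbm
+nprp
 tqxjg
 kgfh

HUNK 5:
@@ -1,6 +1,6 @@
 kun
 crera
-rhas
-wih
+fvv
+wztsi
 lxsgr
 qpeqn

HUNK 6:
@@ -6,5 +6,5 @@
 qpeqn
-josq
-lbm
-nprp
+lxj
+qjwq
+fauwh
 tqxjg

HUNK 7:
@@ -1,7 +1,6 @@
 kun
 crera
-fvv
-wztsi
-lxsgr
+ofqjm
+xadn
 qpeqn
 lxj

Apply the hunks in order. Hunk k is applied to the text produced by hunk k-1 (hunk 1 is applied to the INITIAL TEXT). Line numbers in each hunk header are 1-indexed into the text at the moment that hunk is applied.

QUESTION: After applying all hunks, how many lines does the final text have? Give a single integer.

Hunk 1: at line 2 remove [pysm,imb,vngfz] add [vgxb,ejtyc,trxkr] -> 9 lines: kun crera rhas vgxb ejtyc trxkr ocx tqxjg kgfh
Hunk 2: at line 3 remove [ejtyc,trxkr] add [okq,qpeqn,cmnc] -> 10 lines: kun crera rhas vgxb okq qpeqn cmnc ocx tqxjg kgfh
Hunk 3: at line 3 remove [vgxb,okq] add [wih,lxsgr] -> 10 lines: kun crera rhas wih lxsgr qpeqn cmnc ocx tqxjg kgfh
Hunk 4: at line 5 remove [cmnc,ocx] add [josq,lbm,nprp] -> 11 lines: kun crera rhas wih lxsgr qpeqn josq lbm nprp tqxjg kgfh
Hunk 5: at line 1 remove [rhas,wih] add [fvv,wztsi] -> 11 lines: kun crera fvv wztsi lxsgr qpeqn josq lbm nprp tqxjg kgfh
Hunk 6: at line 6 remove [josq,lbm,nprp] add [lxj,qjwq,fauwh] -> 11 lines: kun crera fvv wztsi lxsgr qpeqn lxj qjwq fauwh tqxjg kgfh
Hunk 7: at line 1 remove [fvv,wztsi,lxsgr] add [ofqjm,xadn] -> 10 lines: kun crera ofqjm xadn qpeqn lxj qjwq fauwh tqxjg kgfh
Final line count: 10

Answer: 10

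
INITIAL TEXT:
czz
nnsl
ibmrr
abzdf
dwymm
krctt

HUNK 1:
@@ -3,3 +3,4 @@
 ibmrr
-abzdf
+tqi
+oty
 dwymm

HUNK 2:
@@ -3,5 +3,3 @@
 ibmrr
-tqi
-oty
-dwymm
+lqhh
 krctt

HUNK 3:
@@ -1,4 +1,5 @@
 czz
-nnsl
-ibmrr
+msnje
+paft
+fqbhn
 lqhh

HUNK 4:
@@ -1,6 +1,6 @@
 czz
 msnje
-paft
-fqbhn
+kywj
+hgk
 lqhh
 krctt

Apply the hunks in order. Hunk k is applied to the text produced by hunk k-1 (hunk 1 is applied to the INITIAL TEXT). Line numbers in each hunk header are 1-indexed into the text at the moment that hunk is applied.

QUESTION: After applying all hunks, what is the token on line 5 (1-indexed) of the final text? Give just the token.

Answer: lqhh

Derivation:
Hunk 1: at line 3 remove [abzdf] add [tqi,oty] -> 7 lines: czz nnsl ibmrr tqi oty dwymm krctt
Hunk 2: at line 3 remove [tqi,oty,dwymm] add [lqhh] -> 5 lines: czz nnsl ibmrr lqhh krctt
Hunk 3: at line 1 remove [nnsl,ibmrr] add [msnje,paft,fqbhn] -> 6 lines: czz msnje paft fqbhn lqhh krctt
Hunk 4: at line 1 remove [paft,fqbhn] add [kywj,hgk] -> 6 lines: czz msnje kywj hgk lqhh krctt
Final line 5: lqhh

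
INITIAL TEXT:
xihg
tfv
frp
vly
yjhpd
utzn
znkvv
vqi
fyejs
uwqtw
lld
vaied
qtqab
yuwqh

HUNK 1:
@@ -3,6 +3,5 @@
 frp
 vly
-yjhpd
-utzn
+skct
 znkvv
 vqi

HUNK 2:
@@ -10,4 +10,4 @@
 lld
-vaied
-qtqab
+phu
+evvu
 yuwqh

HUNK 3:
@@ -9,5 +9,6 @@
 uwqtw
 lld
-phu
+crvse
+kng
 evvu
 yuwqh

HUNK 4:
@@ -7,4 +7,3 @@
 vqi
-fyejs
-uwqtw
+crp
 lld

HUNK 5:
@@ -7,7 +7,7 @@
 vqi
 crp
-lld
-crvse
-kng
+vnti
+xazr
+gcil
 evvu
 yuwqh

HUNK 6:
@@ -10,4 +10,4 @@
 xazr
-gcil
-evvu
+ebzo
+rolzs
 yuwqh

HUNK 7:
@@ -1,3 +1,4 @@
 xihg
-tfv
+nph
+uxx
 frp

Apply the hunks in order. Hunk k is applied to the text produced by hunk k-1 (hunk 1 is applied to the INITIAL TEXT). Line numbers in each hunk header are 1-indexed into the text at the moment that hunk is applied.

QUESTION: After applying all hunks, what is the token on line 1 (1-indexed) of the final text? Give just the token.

Hunk 1: at line 3 remove [yjhpd,utzn] add [skct] -> 13 lines: xihg tfv frp vly skct znkvv vqi fyejs uwqtw lld vaied qtqab yuwqh
Hunk 2: at line 10 remove [vaied,qtqab] add [phu,evvu] -> 13 lines: xihg tfv frp vly skct znkvv vqi fyejs uwqtw lld phu evvu yuwqh
Hunk 3: at line 9 remove [phu] add [crvse,kng] -> 14 lines: xihg tfv frp vly skct znkvv vqi fyejs uwqtw lld crvse kng evvu yuwqh
Hunk 4: at line 7 remove [fyejs,uwqtw] add [crp] -> 13 lines: xihg tfv frp vly skct znkvv vqi crp lld crvse kng evvu yuwqh
Hunk 5: at line 7 remove [lld,crvse,kng] add [vnti,xazr,gcil] -> 13 lines: xihg tfv frp vly skct znkvv vqi crp vnti xazr gcil evvu yuwqh
Hunk 6: at line 10 remove [gcil,evvu] add [ebzo,rolzs] -> 13 lines: xihg tfv frp vly skct znkvv vqi crp vnti xazr ebzo rolzs yuwqh
Hunk 7: at line 1 remove [tfv] add [nph,uxx] -> 14 lines: xihg nph uxx frp vly skct znkvv vqi crp vnti xazr ebzo rolzs yuwqh
Final line 1: xihg

Answer: xihg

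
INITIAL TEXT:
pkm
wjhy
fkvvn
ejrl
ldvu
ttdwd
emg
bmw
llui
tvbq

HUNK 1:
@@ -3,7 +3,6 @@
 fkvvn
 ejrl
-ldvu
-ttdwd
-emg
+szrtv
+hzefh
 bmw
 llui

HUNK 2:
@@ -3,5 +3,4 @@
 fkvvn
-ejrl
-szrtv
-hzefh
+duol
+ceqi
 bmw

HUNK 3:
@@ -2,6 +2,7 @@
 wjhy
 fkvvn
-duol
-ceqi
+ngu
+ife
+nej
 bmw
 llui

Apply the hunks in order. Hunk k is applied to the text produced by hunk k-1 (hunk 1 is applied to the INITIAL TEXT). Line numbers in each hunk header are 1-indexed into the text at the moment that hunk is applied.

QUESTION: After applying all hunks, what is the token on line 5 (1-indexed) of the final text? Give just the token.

Answer: ife

Derivation:
Hunk 1: at line 3 remove [ldvu,ttdwd,emg] add [szrtv,hzefh] -> 9 lines: pkm wjhy fkvvn ejrl szrtv hzefh bmw llui tvbq
Hunk 2: at line 3 remove [ejrl,szrtv,hzefh] add [duol,ceqi] -> 8 lines: pkm wjhy fkvvn duol ceqi bmw llui tvbq
Hunk 3: at line 2 remove [duol,ceqi] add [ngu,ife,nej] -> 9 lines: pkm wjhy fkvvn ngu ife nej bmw llui tvbq
Final line 5: ife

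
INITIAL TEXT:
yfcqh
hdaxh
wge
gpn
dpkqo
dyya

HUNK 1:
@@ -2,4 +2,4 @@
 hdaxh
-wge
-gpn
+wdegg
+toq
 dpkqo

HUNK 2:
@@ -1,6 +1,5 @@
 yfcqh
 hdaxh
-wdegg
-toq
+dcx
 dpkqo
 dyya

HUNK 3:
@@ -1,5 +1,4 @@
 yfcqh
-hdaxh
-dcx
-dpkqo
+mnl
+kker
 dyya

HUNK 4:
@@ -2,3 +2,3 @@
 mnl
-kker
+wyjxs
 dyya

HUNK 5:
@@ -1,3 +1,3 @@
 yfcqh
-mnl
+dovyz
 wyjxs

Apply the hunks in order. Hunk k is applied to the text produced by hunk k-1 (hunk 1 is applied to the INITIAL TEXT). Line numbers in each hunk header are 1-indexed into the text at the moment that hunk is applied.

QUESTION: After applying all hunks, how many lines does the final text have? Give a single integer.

Answer: 4

Derivation:
Hunk 1: at line 2 remove [wge,gpn] add [wdegg,toq] -> 6 lines: yfcqh hdaxh wdegg toq dpkqo dyya
Hunk 2: at line 1 remove [wdegg,toq] add [dcx] -> 5 lines: yfcqh hdaxh dcx dpkqo dyya
Hunk 3: at line 1 remove [hdaxh,dcx,dpkqo] add [mnl,kker] -> 4 lines: yfcqh mnl kker dyya
Hunk 4: at line 2 remove [kker] add [wyjxs] -> 4 lines: yfcqh mnl wyjxs dyya
Hunk 5: at line 1 remove [mnl] add [dovyz] -> 4 lines: yfcqh dovyz wyjxs dyya
Final line count: 4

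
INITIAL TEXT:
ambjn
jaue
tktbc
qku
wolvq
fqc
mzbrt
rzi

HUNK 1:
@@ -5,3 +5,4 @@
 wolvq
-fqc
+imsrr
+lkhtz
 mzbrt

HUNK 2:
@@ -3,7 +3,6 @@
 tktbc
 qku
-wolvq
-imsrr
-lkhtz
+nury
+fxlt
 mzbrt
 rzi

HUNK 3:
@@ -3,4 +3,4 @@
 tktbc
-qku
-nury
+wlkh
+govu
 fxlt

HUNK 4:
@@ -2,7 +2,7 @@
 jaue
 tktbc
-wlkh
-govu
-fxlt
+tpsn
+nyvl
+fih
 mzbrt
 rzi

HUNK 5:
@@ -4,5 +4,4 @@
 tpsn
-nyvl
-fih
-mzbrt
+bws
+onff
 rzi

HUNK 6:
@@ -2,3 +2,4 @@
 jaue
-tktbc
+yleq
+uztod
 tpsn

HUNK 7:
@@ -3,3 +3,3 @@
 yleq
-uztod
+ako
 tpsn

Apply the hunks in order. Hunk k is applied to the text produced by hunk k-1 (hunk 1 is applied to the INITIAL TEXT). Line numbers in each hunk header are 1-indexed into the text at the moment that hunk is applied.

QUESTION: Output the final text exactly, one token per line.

Hunk 1: at line 5 remove [fqc] add [imsrr,lkhtz] -> 9 lines: ambjn jaue tktbc qku wolvq imsrr lkhtz mzbrt rzi
Hunk 2: at line 3 remove [wolvq,imsrr,lkhtz] add [nury,fxlt] -> 8 lines: ambjn jaue tktbc qku nury fxlt mzbrt rzi
Hunk 3: at line 3 remove [qku,nury] add [wlkh,govu] -> 8 lines: ambjn jaue tktbc wlkh govu fxlt mzbrt rzi
Hunk 4: at line 2 remove [wlkh,govu,fxlt] add [tpsn,nyvl,fih] -> 8 lines: ambjn jaue tktbc tpsn nyvl fih mzbrt rzi
Hunk 5: at line 4 remove [nyvl,fih,mzbrt] add [bws,onff] -> 7 lines: ambjn jaue tktbc tpsn bws onff rzi
Hunk 6: at line 2 remove [tktbc] add [yleq,uztod] -> 8 lines: ambjn jaue yleq uztod tpsn bws onff rzi
Hunk 7: at line 3 remove [uztod] add [ako] -> 8 lines: ambjn jaue yleq ako tpsn bws onff rzi

Answer: ambjn
jaue
yleq
ako
tpsn
bws
onff
rzi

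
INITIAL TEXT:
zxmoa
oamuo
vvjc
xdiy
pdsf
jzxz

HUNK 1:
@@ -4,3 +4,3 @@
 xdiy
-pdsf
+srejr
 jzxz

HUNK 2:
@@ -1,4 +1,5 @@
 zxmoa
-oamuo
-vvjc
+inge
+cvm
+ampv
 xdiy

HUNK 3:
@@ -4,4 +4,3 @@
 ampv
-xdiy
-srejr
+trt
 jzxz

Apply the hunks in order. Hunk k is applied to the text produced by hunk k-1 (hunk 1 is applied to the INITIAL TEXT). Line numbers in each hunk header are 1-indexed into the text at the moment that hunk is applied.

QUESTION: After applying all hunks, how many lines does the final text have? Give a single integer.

Answer: 6

Derivation:
Hunk 1: at line 4 remove [pdsf] add [srejr] -> 6 lines: zxmoa oamuo vvjc xdiy srejr jzxz
Hunk 2: at line 1 remove [oamuo,vvjc] add [inge,cvm,ampv] -> 7 lines: zxmoa inge cvm ampv xdiy srejr jzxz
Hunk 3: at line 4 remove [xdiy,srejr] add [trt] -> 6 lines: zxmoa inge cvm ampv trt jzxz
Final line count: 6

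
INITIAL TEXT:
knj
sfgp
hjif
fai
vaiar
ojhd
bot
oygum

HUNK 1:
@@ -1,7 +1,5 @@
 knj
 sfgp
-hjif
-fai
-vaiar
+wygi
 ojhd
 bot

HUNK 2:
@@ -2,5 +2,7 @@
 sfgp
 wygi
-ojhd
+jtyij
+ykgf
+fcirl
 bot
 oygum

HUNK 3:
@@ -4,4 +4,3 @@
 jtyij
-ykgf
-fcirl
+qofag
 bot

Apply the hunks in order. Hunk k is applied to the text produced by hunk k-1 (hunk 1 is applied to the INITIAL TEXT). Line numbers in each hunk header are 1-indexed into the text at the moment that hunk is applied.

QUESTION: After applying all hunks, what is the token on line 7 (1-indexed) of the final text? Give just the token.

Answer: oygum

Derivation:
Hunk 1: at line 1 remove [hjif,fai,vaiar] add [wygi] -> 6 lines: knj sfgp wygi ojhd bot oygum
Hunk 2: at line 2 remove [ojhd] add [jtyij,ykgf,fcirl] -> 8 lines: knj sfgp wygi jtyij ykgf fcirl bot oygum
Hunk 3: at line 4 remove [ykgf,fcirl] add [qofag] -> 7 lines: knj sfgp wygi jtyij qofag bot oygum
Final line 7: oygum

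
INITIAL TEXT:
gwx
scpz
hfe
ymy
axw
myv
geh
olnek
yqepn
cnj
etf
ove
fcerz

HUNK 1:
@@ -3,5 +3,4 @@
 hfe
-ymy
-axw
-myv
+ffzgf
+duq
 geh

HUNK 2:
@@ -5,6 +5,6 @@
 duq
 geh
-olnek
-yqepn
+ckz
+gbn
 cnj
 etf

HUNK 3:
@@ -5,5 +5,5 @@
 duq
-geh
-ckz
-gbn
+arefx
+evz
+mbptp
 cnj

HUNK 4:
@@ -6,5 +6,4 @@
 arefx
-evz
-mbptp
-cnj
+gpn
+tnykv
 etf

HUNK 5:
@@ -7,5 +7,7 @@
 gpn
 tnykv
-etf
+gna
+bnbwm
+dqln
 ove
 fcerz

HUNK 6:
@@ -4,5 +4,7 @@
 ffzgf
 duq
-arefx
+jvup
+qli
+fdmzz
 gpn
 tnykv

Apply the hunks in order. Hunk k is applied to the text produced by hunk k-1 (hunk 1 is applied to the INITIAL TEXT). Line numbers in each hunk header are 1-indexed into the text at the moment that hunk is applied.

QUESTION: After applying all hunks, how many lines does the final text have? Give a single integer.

Answer: 15

Derivation:
Hunk 1: at line 3 remove [ymy,axw,myv] add [ffzgf,duq] -> 12 lines: gwx scpz hfe ffzgf duq geh olnek yqepn cnj etf ove fcerz
Hunk 2: at line 5 remove [olnek,yqepn] add [ckz,gbn] -> 12 lines: gwx scpz hfe ffzgf duq geh ckz gbn cnj etf ove fcerz
Hunk 3: at line 5 remove [geh,ckz,gbn] add [arefx,evz,mbptp] -> 12 lines: gwx scpz hfe ffzgf duq arefx evz mbptp cnj etf ove fcerz
Hunk 4: at line 6 remove [evz,mbptp,cnj] add [gpn,tnykv] -> 11 lines: gwx scpz hfe ffzgf duq arefx gpn tnykv etf ove fcerz
Hunk 5: at line 7 remove [etf] add [gna,bnbwm,dqln] -> 13 lines: gwx scpz hfe ffzgf duq arefx gpn tnykv gna bnbwm dqln ove fcerz
Hunk 6: at line 4 remove [arefx] add [jvup,qli,fdmzz] -> 15 lines: gwx scpz hfe ffzgf duq jvup qli fdmzz gpn tnykv gna bnbwm dqln ove fcerz
Final line count: 15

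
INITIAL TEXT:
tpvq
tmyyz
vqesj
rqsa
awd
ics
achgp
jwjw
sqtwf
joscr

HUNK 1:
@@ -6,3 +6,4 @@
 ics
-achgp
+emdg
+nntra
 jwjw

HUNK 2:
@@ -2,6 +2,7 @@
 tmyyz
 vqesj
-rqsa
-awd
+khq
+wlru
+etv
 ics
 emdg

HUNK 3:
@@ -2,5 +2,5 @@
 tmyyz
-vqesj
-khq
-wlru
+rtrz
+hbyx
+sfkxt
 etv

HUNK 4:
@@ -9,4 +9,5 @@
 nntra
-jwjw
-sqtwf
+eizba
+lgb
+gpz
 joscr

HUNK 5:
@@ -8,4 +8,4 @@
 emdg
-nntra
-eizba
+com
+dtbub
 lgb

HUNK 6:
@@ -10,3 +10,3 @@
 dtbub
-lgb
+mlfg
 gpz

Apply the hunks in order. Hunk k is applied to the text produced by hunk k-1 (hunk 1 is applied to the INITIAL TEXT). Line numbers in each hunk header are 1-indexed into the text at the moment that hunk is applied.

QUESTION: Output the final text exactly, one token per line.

Hunk 1: at line 6 remove [achgp] add [emdg,nntra] -> 11 lines: tpvq tmyyz vqesj rqsa awd ics emdg nntra jwjw sqtwf joscr
Hunk 2: at line 2 remove [rqsa,awd] add [khq,wlru,etv] -> 12 lines: tpvq tmyyz vqesj khq wlru etv ics emdg nntra jwjw sqtwf joscr
Hunk 3: at line 2 remove [vqesj,khq,wlru] add [rtrz,hbyx,sfkxt] -> 12 lines: tpvq tmyyz rtrz hbyx sfkxt etv ics emdg nntra jwjw sqtwf joscr
Hunk 4: at line 9 remove [jwjw,sqtwf] add [eizba,lgb,gpz] -> 13 lines: tpvq tmyyz rtrz hbyx sfkxt etv ics emdg nntra eizba lgb gpz joscr
Hunk 5: at line 8 remove [nntra,eizba] add [com,dtbub] -> 13 lines: tpvq tmyyz rtrz hbyx sfkxt etv ics emdg com dtbub lgb gpz joscr
Hunk 6: at line 10 remove [lgb] add [mlfg] -> 13 lines: tpvq tmyyz rtrz hbyx sfkxt etv ics emdg com dtbub mlfg gpz joscr

Answer: tpvq
tmyyz
rtrz
hbyx
sfkxt
etv
ics
emdg
com
dtbub
mlfg
gpz
joscr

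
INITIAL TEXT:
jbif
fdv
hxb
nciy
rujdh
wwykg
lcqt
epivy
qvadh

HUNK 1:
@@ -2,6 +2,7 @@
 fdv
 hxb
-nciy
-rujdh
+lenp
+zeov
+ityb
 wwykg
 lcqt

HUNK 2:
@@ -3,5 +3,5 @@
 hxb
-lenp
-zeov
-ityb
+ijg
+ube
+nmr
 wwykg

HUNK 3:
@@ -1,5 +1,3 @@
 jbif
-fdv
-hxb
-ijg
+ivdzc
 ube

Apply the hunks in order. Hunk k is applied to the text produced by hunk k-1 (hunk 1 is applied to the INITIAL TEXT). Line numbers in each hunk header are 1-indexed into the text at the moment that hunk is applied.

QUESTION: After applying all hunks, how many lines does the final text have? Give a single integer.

Answer: 8

Derivation:
Hunk 1: at line 2 remove [nciy,rujdh] add [lenp,zeov,ityb] -> 10 lines: jbif fdv hxb lenp zeov ityb wwykg lcqt epivy qvadh
Hunk 2: at line 3 remove [lenp,zeov,ityb] add [ijg,ube,nmr] -> 10 lines: jbif fdv hxb ijg ube nmr wwykg lcqt epivy qvadh
Hunk 3: at line 1 remove [fdv,hxb,ijg] add [ivdzc] -> 8 lines: jbif ivdzc ube nmr wwykg lcqt epivy qvadh
Final line count: 8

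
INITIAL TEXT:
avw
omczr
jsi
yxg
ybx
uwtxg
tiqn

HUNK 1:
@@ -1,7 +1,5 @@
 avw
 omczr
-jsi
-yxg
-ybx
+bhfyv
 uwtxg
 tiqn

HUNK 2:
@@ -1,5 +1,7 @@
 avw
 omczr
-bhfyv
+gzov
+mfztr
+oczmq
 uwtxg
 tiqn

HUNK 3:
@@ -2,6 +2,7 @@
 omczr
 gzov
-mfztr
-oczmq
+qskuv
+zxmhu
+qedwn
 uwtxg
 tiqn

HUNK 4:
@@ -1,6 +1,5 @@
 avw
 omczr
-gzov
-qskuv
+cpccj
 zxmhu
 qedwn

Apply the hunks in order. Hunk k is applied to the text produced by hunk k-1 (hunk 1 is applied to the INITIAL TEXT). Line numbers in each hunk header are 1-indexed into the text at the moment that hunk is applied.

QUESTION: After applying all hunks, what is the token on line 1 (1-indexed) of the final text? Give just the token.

Answer: avw

Derivation:
Hunk 1: at line 1 remove [jsi,yxg,ybx] add [bhfyv] -> 5 lines: avw omczr bhfyv uwtxg tiqn
Hunk 2: at line 1 remove [bhfyv] add [gzov,mfztr,oczmq] -> 7 lines: avw omczr gzov mfztr oczmq uwtxg tiqn
Hunk 3: at line 2 remove [mfztr,oczmq] add [qskuv,zxmhu,qedwn] -> 8 lines: avw omczr gzov qskuv zxmhu qedwn uwtxg tiqn
Hunk 4: at line 1 remove [gzov,qskuv] add [cpccj] -> 7 lines: avw omczr cpccj zxmhu qedwn uwtxg tiqn
Final line 1: avw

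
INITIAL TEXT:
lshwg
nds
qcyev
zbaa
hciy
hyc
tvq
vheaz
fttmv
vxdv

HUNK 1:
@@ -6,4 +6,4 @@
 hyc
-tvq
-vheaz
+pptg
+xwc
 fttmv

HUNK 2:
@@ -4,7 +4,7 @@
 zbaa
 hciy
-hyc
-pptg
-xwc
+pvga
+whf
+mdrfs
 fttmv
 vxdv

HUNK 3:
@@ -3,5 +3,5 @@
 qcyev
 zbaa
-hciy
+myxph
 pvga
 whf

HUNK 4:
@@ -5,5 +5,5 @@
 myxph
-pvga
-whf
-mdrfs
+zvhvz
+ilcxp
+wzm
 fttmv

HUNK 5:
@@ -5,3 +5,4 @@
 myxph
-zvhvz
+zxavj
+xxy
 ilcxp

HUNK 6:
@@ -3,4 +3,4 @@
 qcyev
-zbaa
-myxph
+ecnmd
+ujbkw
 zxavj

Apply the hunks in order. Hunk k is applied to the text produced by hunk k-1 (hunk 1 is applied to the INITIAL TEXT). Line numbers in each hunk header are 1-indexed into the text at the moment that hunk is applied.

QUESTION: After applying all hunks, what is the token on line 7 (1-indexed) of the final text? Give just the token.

Hunk 1: at line 6 remove [tvq,vheaz] add [pptg,xwc] -> 10 lines: lshwg nds qcyev zbaa hciy hyc pptg xwc fttmv vxdv
Hunk 2: at line 4 remove [hyc,pptg,xwc] add [pvga,whf,mdrfs] -> 10 lines: lshwg nds qcyev zbaa hciy pvga whf mdrfs fttmv vxdv
Hunk 3: at line 3 remove [hciy] add [myxph] -> 10 lines: lshwg nds qcyev zbaa myxph pvga whf mdrfs fttmv vxdv
Hunk 4: at line 5 remove [pvga,whf,mdrfs] add [zvhvz,ilcxp,wzm] -> 10 lines: lshwg nds qcyev zbaa myxph zvhvz ilcxp wzm fttmv vxdv
Hunk 5: at line 5 remove [zvhvz] add [zxavj,xxy] -> 11 lines: lshwg nds qcyev zbaa myxph zxavj xxy ilcxp wzm fttmv vxdv
Hunk 6: at line 3 remove [zbaa,myxph] add [ecnmd,ujbkw] -> 11 lines: lshwg nds qcyev ecnmd ujbkw zxavj xxy ilcxp wzm fttmv vxdv
Final line 7: xxy

Answer: xxy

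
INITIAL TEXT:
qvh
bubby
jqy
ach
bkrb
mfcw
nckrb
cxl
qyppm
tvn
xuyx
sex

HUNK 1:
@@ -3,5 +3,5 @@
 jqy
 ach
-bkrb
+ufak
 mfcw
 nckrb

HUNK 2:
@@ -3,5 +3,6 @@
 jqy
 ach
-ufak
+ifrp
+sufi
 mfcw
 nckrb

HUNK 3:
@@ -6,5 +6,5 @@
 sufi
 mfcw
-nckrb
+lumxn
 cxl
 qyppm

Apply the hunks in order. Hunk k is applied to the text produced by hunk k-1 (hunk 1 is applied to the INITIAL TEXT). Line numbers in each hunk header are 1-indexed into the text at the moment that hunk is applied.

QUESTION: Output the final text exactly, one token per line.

Hunk 1: at line 3 remove [bkrb] add [ufak] -> 12 lines: qvh bubby jqy ach ufak mfcw nckrb cxl qyppm tvn xuyx sex
Hunk 2: at line 3 remove [ufak] add [ifrp,sufi] -> 13 lines: qvh bubby jqy ach ifrp sufi mfcw nckrb cxl qyppm tvn xuyx sex
Hunk 3: at line 6 remove [nckrb] add [lumxn] -> 13 lines: qvh bubby jqy ach ifrp sufi mfcw lumxn cxl qyppm tvn xuyx sex

Answer: qvh
bubby
jqy
ach
ifrp
sufi
mfcw
lumxn
cxl
qyppm
tvn
xuyx
sex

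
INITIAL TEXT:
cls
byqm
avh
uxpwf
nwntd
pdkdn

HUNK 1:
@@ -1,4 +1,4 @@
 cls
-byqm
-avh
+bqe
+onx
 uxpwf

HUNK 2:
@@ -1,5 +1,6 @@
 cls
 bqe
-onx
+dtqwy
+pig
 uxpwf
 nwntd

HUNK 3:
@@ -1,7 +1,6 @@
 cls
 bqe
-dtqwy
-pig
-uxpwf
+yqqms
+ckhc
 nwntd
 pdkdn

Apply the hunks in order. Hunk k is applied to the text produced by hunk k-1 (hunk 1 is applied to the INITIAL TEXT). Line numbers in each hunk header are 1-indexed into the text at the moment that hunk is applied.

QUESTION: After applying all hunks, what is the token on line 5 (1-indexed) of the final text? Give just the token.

Hunk 1: at line 1 remove [byqm,avh] add [bqe,onx] -> 6 lines: cls bqe onx uxpwf nwntd pdkdn
Hunk 2: at line 1 remove [onx] add [dtqwy,pig] -> 7 lines: cls bqe dtqwy pig uxpwf nwntd pdkdn
Hunk 3: at line 1 remove [dtqwy,pig,uxpwf] add [yqqms,ckhc] -> 6 lines: cls bqe yqqms ckhc nwntd pdkdn
Final line 5: nwntd

Answer: nwntd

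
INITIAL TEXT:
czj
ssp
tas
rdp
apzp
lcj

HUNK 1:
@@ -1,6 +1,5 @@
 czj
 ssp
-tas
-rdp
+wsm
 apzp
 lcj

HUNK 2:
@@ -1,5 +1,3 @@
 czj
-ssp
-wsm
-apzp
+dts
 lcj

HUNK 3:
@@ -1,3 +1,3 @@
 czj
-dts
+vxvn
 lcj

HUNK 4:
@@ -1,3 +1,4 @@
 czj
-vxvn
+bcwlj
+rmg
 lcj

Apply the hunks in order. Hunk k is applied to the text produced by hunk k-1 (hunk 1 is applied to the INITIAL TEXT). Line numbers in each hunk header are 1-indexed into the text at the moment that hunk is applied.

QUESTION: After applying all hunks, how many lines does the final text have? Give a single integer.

Answer: 4

Derivation:
Hunk 1: at line 1 remove [tas,rdp] add [wsm] -> 5 lines: czj ssp wsm apzp lcj
Hunk 2: at line 1 remove [ssp,wsm,apzp] add [dts] -> 3 lines: czj dts lcj
Hunk 3: at line 1 remove [dts] add [vxvn] -> 3 lines: czj vxvn lcj
Hunk 4: at line 1 remove [vxvn] add [bcwlj,rmg] -> 4 lines: czj bcwlj rmg lcj
Final line count: 4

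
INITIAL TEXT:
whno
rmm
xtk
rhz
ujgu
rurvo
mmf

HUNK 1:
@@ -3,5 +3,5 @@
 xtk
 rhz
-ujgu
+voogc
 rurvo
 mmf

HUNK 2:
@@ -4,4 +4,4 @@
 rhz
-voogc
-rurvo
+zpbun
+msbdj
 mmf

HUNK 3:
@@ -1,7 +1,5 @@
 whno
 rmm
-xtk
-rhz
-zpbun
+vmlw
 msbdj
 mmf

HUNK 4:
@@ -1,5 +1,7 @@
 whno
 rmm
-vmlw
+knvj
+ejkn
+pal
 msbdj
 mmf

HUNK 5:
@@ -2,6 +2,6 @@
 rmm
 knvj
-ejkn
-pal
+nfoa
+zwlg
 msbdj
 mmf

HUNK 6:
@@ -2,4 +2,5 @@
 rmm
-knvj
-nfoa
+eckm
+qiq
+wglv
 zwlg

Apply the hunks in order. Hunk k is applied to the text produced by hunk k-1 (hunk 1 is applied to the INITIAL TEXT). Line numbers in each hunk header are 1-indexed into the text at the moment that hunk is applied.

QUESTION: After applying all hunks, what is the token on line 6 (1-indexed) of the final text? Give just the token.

Answer: zwlg

Derivation:
Hunk 1: at line 3 remove [ujgu] add [voogc] -> 7 lines: whno rmm xtk rhz voogc rurvo mmf
Hunk 2: at line 4 remove [voogc,rurvo] add [zpbun,msbdj] -> 7 lines: whno rmm xtk rhz zpbun msbdj mmf
Hunk 3: at line 1 remove [xtk,rhz,zpbun] add [vmlw] -> 5 lines: whno rmm vmlw msbdj mmf
Hunk 4: at line 1 remove [vmlw] add [knvj,ejkn,pal] -> 7 lines: whno rmm knvj ejkn pal msbdj mmf
Hunk 5: at line 2 remove [ejkn,pal] add [nfoa,zwlg] -> 7 lines: whno rmm knvj nfoa zwlg msbdj mmf
Hunk 6: at line 2 remove [knvj,nfoa] add [eckm,qiq,wglv] -> 8 lines: whno rmm eckm qiq wglv zwlg msbdj mmf
Final line 6: zwlg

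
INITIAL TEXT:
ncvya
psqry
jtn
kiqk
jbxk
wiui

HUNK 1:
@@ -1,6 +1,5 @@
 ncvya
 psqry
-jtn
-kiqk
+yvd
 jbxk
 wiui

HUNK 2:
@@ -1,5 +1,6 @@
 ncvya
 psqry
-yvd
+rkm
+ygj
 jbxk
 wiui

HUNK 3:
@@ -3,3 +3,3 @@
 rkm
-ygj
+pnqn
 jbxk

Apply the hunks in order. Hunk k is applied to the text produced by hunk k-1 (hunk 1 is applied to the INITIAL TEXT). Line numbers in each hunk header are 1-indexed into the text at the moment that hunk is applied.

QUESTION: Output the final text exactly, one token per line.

Hunk 1: at line 1 remove [jtn,kiqk] add [yvd] -> 5 lines: ncvya psqry yvd jbxk wiui
Hunk 2: at line 1 remove [yvd] add [rkm,ygj] -> 6 lines: ncvya psqry rkm ygj jbxk wiui
Hunk 3: at line 3 remove [ygj] add [pnqn] -> 6 lines: ncvya psqry rkm pnqn jbxk wiui

Answer: ncvya
psqry
rkm
pnqn
jbxk
wiui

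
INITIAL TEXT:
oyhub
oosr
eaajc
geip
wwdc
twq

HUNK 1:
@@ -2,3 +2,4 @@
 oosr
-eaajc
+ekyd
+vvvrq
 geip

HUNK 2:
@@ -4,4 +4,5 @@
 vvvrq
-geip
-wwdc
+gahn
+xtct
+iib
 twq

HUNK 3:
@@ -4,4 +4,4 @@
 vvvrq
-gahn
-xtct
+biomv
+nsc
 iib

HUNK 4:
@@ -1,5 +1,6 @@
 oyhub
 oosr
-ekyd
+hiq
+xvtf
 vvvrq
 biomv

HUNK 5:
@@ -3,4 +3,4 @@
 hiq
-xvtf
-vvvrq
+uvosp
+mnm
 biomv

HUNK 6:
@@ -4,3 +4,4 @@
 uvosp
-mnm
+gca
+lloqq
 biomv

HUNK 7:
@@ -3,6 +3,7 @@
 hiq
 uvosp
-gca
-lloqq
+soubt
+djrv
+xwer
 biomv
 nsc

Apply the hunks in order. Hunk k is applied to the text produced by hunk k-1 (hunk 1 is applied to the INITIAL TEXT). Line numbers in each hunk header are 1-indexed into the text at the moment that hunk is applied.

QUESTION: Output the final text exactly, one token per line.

Answer: oyhub
oosr
hiq
uvosp
soubt
djrv
xwer
biomv
nsc
iib
twq

Derivation:
Hunk 1: at line 2 remove [eaajc] add [ekyd,vvvrq] -> 7 lines: oyhub oosr ekyd vvvrq geip wwdc twq
Hunk 2: at line 4 remove [geip,wwdc] add [gahn,xtct,iib] -> 8 lines: oyhub oosr ekyd vvvrq gahn xtct iib twq
Hunk 3: at line 4 remove [gahn,xtct] add [biomv,nsc] -> 8 lines: oyhub oosr ekyd vvvrq biomv nsc iib twq
Hunk 4: at line 1 remove [ekyd] add [hiq,xvtf] -> 9 lines: oyhub oosr hiq xvtf vvvrq biomv nsc iib twq
Hunk 5: at line 3 remove [xvtf,vvvrq] add [uvosp,mnm] -> 9 lines: oyhub oosr hiq uvosp mnm biomv nsc iib twq
Hunk 6: at line 4 remove [mnm] add [gca,lloqq] -> 10 lines: oyhub oosr hiq uvosp gca lloqq biomv nsc iib twq
Hunk 7: at line 3 remove [gca,lloqq] add [soubt,djrv,xwer] -> 11 lines: oyhub oosr hiq uvosp soubt djrv xwer biomv nsc iib twq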